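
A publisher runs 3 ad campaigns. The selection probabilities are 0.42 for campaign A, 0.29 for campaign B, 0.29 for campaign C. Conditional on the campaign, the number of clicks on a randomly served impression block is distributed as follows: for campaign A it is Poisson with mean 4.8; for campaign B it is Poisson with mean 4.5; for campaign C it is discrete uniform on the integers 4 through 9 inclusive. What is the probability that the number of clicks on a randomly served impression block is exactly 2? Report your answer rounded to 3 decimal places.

Conditional on each campaign, P(X = 2): A: 0.0948067; B: 0.112479; C: 0.
By total probability, P(X = 2) = 0.42·0.0948067 + 0.29·0.112479 + 0.29·0 = 0.0724376.

0.072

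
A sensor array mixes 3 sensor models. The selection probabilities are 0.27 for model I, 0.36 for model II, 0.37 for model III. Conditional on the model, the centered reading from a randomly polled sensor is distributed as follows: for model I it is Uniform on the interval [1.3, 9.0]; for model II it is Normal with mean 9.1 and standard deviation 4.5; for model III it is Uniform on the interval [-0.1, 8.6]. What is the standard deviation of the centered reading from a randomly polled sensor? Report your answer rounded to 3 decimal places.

Per component, I: μ=5.15, E[X²]=31.4633; II: μ=9.1, E[X²]=103.06; III: μ=4.25, E[X²]=24.37.
E[X] = 0.27·5.15 + 0.36·9.1 + 0.37·4.25 = 6.239.
E[X²] = 0.27·31.4633 + 0.36·103.06 + 0.37·24.37 = 54.6136.
Var(X) = E[X²] − (E[X])² = 54.6136 − 38.9251 = 15.6885.
SD(X) = √15.6885 = 3.96087.

3.961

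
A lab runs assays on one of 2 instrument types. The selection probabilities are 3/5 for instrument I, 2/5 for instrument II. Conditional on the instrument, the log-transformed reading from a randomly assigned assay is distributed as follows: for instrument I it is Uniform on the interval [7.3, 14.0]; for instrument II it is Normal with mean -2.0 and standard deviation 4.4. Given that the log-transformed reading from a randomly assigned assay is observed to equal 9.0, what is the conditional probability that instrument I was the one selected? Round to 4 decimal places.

0.9825

Likelihoods f(9.0 | ·): I: 0.149254; II: 0.0039837.
Posterior ∝ prior × likelihood. Numerator for I: 0.6·0.149254 = 0.0895522.
Normalizing constant: 0.6·0.149254 + 0.4·0.0039837 = 0.0911457.
P(I | observation) = 0.0895522 / 0.0911457 = 0.982517.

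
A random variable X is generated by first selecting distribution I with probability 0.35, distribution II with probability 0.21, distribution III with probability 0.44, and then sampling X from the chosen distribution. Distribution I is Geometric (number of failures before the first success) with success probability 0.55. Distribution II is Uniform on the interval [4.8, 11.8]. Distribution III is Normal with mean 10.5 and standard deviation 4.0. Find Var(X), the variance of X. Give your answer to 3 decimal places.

Per component, I: μ=0.818182, E[X²]=2.15702; II: μ=8.3, E[X²]=72.9733; III: μ=10.5, E[X²]=126.25.
E[X] = 0.35·0.818182 + 0.21·8.3 + 0.44·10.5 = 6.64936.
E[X²] = 0.35·2.15702 + 0.21·72.9733 + 0.44·126.25 = 71.6294.
Var(X) = E[X²] − (E[X])² = 71.6294 − 44.214 = 27.4153.

27.415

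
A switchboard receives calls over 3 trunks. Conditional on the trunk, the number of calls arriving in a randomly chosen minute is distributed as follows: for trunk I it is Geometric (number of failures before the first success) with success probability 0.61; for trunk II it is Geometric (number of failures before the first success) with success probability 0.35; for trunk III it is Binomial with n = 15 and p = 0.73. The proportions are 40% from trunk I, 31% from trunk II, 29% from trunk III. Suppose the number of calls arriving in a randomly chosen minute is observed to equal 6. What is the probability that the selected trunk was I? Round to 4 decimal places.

0.0801

Likelihoods P(X=6 | ·): I: 0.00214643; II: 0.0263966; III: 0.00577584.
Posterior ∝ prior × likelihood. Numerator for I: 0.4·0.00214643 = 0.000858573.
Normalizing constant: 0.4·0.00214643 + 0.31·0.0263966 + 0.29·0.00577584 = 0.0107165.
P(I | observation) = 0.000858573 / 0.0107165 = 0.0801168.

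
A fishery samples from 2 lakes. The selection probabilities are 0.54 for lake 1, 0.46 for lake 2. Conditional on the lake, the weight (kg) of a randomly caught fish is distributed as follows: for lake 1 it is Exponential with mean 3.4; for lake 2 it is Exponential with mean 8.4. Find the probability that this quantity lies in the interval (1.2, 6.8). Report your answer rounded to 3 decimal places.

0.500

Conditional on each lake, P(1.2 < X < 6.8): 1: 0.567283; 2: 0.421808.
By total probability, P(1.2 < X < 6.8) = 0.54·0.567283 + 0.46·0.421808 = 0.500365.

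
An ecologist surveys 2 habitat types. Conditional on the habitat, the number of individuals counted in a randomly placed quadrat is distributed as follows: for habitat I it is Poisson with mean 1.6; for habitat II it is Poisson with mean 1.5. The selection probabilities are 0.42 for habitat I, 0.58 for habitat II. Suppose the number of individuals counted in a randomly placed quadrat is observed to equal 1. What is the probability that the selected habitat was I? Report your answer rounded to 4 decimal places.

Likelihoods P(X=1 | ·): I: 0.323034; II: 0.334695.
Posterior ∝ prior × likelihood. Numerator for I: 0.42·0.323034 = 0.135674.
Normalizing constant: 0.42·0.323034 + 0.58·0.334695 = 0.329798.
P(I | observation) = 0.135674 / 0.329798 = 0.411387.

0.4114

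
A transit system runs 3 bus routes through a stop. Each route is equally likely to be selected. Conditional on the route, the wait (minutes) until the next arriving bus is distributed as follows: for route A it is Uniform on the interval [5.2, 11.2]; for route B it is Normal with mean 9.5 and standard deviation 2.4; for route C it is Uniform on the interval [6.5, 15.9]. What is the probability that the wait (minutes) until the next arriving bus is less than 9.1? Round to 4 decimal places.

Conditional on each route, P(X < 9.1): A: 0.65; B: 0.433816; C: 0.276596.
By total probability, P(X < 9.1) = 0.333333·0.65 + 0.333333·0.433816 + 0.333333·0.276596 = 0.453471.

0.4535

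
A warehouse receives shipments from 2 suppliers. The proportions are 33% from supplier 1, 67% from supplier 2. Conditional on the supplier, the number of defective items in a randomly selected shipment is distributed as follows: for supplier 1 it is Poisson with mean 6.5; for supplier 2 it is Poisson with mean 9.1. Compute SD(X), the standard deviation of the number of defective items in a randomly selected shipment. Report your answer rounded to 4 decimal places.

3.1204

Per component, 1: μ=6.5, E[X²]=48.75; 2: μ=9.1, E[X²]=91.91.
E[X] = 0.33·6.5 + 0.67·9.1 = 8.242.
E[X²] = 0.33·48.75 + 0.67·91.91 = 77.6672.
Var(X) = E[X²] − (E[X])² = 77.6672 − 67.9306 = 9.73664.
SD(X) = √9.73664 = 3.12036.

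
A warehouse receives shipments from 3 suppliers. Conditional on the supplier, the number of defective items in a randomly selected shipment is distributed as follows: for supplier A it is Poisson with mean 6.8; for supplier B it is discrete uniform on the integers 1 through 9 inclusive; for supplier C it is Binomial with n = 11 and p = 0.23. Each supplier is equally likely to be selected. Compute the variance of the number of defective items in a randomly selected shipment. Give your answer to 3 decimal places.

8.202

Per component, A: μ=6.8, E[X²]=53.04; B: μ=5, E[X²]=31.6667; C: μ=2.53, E[X²]=8.349.
E[X] = 0.333333·6.8 + 0.333333·5 + 0.333333·2.53 = 4.77667.
E[X²] = 0.333333·53.04 + 0.333333·31.6667 + 0.333333·8.349 = 31.0186.
Var(X) = E[X²] − (E[X])² = 31.0186 − 22.8165 = 8.20201.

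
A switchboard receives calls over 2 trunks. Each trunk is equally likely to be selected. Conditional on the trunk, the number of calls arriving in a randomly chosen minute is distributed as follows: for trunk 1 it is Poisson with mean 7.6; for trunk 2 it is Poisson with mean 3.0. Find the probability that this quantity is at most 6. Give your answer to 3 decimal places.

0.666

Conditional on each trunk, P(X ≤ 6): 1: 0.364621; 2: 0.966491.
By total probability, P(X ≤ 6) = 0.5·0.364621 + 0.5·0.966491 = 0.665556.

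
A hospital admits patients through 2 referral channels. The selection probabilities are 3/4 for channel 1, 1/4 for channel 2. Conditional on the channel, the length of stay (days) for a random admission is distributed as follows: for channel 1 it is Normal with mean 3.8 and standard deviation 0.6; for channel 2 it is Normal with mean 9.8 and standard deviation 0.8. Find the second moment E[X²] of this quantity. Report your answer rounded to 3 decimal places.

35.270

For each component E[X²] = Var + (mean)², giving 1: 14.8; 2: 96.68.
Overall E[X²] = 0.75·14.8 + 0.25·96.68 = 35.27.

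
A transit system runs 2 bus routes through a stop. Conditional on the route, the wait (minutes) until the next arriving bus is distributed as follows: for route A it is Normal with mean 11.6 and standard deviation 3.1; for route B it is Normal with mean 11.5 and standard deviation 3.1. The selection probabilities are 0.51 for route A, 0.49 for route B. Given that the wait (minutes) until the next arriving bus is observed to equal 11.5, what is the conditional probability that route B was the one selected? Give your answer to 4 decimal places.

Likelihoods f(11.5 | ·): A: 0.128624; B: 0.128691.
Posterior ∝ prior × likelihood. Numerator for B: 0.49·0.128691 = 0.0630586.
Normalizing constant: 0.51·0.128624 + 0.49·0.128691 = 0.128657.
P(B | observation) = 0.0630586 / 0.128657 = 0.49013.

0.4901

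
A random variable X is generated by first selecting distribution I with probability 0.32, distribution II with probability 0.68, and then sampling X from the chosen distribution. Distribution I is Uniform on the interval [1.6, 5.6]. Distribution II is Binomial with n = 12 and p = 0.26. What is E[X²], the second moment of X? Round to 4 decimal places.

For each component E[X²] = Var + (mean)², giving I: 14.2933; II: 12.0432.
Overall E[X²] = 0.32·14.2933 + 0.68·12.0432 = 12.7632.

12.7632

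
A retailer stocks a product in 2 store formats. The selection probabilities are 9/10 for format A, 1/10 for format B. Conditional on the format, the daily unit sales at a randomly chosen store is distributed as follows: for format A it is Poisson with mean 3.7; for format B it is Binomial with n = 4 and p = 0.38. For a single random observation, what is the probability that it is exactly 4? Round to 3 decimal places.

0.176

Conditional on each format, P(X = 4): A: 0.193066; B: 0.0208514.
By total probability, P(X = 4) = 0.9·0.193066 + 0.1·0.0208514 = 0.175845.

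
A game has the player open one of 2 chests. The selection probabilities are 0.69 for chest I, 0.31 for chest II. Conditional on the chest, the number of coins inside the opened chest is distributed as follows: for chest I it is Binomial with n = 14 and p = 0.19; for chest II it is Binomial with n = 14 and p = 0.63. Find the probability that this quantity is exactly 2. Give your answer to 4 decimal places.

0.1809

Conditional on each chest, P(X = 2): I: 0.262041; II: 0.000237762.
By total probability, P(X = 2) = 0.69·0.262041 + 0.31·0.000237762 = 0.180882.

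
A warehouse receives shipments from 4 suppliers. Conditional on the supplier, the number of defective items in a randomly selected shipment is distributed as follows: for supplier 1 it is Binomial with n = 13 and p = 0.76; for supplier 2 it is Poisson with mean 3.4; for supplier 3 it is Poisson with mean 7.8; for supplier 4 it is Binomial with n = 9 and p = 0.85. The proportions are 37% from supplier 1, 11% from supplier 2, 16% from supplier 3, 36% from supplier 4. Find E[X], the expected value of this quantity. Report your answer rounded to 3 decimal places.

Component means — 1: 9.88; 2: 3.4; 3: 7.8; 4: 7.65.
E[X] = 0.37·9.88 + 0.11·3.4 + 0.16·7.8 + 0.36·7.65 = 8.0316.

8.032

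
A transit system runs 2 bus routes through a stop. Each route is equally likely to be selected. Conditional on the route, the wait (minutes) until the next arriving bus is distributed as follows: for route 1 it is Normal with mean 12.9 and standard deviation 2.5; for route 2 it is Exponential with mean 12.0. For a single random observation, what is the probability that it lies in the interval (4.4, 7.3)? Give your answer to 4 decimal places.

Conditional on each route, P(4.4 < X < 7.3): 1: 0.0122085; 2: 0.148783.
By total probability, P(4.4 < X < 7.3) = 0.5·0.0122085 + 0.5·0.148783 = 0.080496.

0.0805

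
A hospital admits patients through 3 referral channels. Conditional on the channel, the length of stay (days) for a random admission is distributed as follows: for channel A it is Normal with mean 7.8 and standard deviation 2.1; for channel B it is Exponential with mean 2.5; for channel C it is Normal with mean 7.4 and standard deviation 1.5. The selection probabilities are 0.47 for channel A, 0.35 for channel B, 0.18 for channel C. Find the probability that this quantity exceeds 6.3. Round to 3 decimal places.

Conditional on each channel, P(X > 6.3): A: 0.762475; B: 0.0804596; C: 0.768322.
By total probability, P(X > 6.3) = 0.47·0.762475 + 0.35·0.0804596 + 0.18·0.768322 = 0.524822.

0.525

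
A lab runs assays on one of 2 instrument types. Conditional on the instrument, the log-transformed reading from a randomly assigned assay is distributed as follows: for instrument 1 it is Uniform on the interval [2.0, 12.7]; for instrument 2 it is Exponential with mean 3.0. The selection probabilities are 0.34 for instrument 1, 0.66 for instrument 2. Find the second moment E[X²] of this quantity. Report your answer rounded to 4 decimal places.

33.4915

For each component E[X²] = Var + (mean)², giving 1: 63.5633; 2: 18.
Overall E[X²] = 0.34·63.5633 + 0.66·18 = 33.4915.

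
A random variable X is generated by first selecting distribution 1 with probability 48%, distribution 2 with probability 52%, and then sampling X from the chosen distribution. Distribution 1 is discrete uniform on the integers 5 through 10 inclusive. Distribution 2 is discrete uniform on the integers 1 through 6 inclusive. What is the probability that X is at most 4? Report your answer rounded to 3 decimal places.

0.347

Conditional on each component, P(X ≤ 4): 1: 0; 2: 0.666667.
By total probability, P(X ≤ 4) = 0.48·0 + 0.52·0.666667 = 0.346667.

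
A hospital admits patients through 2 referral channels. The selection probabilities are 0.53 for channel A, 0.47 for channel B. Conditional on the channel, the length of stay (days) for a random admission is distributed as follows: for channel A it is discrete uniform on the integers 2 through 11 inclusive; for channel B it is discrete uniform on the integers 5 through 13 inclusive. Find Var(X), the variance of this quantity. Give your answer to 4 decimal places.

Per component, A: μ=6.5, E[X²]=50.5; B: μ=9, E[X²]=87.6667.
E[X] = 0.53·6.5 + 0.47·9 = 7.675.
E[X²] = 0.53·50.5 + 0.47·87.6667 = 67.9683.
Var(X) = E[X²] − (E[X])² = 67.9683 − 58.9056 = 9.06271.

9.0627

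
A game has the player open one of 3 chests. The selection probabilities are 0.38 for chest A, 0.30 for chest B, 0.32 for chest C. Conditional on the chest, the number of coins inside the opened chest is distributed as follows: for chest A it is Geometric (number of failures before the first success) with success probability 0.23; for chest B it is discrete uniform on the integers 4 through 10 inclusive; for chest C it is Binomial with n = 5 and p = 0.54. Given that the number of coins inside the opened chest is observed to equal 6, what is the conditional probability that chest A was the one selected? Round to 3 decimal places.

0.298

Likelihoods P(X=6 | ·): A: 0.0479371; B: 0.142857; C: 0.
Posterior ∝ prior × likelihood. Numerator for A: 0.38·0.0479371 = 0.0182161.
Normalizing constant: 0.38·0.0479371 + 0.3·0.142857 + 0.32·0 = 0.0610733.
P(A | observation) = 0.0182161 / 0.0610733 = 0.298267.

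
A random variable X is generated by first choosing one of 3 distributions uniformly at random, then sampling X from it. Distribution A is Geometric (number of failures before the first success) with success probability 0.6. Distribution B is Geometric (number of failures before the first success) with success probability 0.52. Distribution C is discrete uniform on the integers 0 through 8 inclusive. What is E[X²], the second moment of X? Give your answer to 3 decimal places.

For each component E[X²] = Var + (mean)², giving A: 1.55556; B: 2.62722; C: 22.6667.
Overall E[X²] = 0.333333·1.55556 + 0.333333·2.62722 + 0.333333·22.6667 = 8.94981.

8.950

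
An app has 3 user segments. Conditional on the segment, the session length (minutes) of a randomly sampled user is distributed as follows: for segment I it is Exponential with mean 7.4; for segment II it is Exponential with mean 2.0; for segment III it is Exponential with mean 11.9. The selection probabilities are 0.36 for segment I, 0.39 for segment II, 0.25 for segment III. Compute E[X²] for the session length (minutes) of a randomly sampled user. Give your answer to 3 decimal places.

113.352

For each component E[X²] = Var + (mean)², giving I: 109.52; II: 8; III: 283.22.
Overall E[X²] = 0.36·109.52 + 0.39·8 + 0.25·283.22 = 113.352.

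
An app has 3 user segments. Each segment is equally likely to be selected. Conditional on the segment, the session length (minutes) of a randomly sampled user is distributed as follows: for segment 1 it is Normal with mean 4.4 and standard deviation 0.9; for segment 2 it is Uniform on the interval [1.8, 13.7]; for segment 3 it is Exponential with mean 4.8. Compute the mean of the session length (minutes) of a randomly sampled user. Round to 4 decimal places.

Component means — 1: 4.4; 2: 7.75; 3: 4.8.
E[X] = 0.333333·4.4 + 0.333333·7.75 + 0.333333·4.8 = 5.65.

5.6500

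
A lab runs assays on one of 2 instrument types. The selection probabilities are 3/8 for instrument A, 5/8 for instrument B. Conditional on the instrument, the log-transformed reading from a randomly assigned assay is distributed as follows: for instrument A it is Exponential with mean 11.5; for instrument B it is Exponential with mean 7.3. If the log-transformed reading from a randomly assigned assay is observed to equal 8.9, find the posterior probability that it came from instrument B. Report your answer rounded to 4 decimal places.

0.6272

Likelihoods f(8.9 | ·): A: 0.0401048; B: 0.0404757.
Posterior ∝ prior × likelihood. Numerator for B: 0.625·0.0404757 = 0.0252973.
Normalizing constant: 0.375·0.0401048 + 0.625·0.0404757 = 0.0403366.
P(B | observation) = 0.0252973 / 0.0403366 = 0.627156.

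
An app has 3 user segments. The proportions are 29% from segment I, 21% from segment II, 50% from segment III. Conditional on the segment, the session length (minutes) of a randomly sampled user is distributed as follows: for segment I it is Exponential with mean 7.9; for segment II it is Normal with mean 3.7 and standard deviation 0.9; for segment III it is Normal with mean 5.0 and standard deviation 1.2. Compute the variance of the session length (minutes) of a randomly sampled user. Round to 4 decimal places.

Per component, I: μ=7.9, E[X²]=124.82; II: μ=3.7, E[X²]=14.5; III: μ=5, E[X²]=26.44.
E[X] = 0.29·7.9 + 0.21·3.7 + 0.5·5 = 5.568.
E[X²] = 0.29·124.82 + 0.21·14.5 + 0.5·26.44 = 52.4628.
Var(X) = E[X²] − (E[X])² = 52.4628 − 31.0026 = 21.4602.

21.4602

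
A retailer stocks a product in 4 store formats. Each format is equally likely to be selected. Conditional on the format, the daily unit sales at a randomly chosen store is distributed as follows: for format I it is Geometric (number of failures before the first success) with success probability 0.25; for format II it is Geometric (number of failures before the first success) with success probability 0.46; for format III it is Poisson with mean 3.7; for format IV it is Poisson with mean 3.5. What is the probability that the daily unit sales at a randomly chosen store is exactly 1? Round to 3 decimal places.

0.158

Conditional on each format, P(X = 1): I: 0.1875; II: 0.2484; III: 0.091477; IV: 0.105691.
By total probability, P(X = 1) = 0.25·0.1875 + 0.25·0.2484 + 0.25·0.091477 + 0.25·0.105691 = 0.158267.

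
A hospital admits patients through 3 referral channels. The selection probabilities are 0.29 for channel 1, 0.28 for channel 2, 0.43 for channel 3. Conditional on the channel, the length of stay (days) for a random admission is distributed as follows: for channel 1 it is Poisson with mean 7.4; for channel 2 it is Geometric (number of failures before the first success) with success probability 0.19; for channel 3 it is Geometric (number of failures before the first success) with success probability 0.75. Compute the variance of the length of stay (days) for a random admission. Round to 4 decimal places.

Per component, 1: μ=7.4, E[X²]=62.16; 2: μ=4.26316, E[X²]=40.6122; 3: μ=0.333333, E[X²]=0.555556.
E[X] = 0.29·7.4 + 0.28·4.26316 + 0.43·0.333333 = 3.48302.
E[X²] = 0.29·62.16 + 0.28·40.6122 + 0.43·0.555556 = 29.6367.
Var(X) = E[X²] − (E[X])² = 29.6367 − 12.1314 = 17.5053.

17.5053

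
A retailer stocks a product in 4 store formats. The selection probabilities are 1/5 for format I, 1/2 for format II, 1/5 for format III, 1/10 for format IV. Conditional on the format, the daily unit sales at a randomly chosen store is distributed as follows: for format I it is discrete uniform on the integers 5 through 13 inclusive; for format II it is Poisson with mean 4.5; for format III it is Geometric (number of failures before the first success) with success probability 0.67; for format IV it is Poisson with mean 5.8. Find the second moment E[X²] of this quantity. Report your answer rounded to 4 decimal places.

For each component E[X²] = Var + (mean)², giving I: 87.6667; II: 24.75; III: 0.977723; IV: 39.44.
Overall E[X²] = 0.2·87.6667 + 0.5·24.75 + 0.2·0.977723 + 0.1·39.44 = 34.0479.

34.0479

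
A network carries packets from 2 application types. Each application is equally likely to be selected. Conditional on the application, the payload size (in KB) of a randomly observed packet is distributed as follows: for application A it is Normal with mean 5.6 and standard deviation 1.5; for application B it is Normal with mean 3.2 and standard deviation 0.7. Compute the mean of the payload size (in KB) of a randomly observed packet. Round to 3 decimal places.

Component means — A: 5.6; B: 3.2.
E[X] = 0.5·5.6 + 0.5·3.2 = 4.4.

4.400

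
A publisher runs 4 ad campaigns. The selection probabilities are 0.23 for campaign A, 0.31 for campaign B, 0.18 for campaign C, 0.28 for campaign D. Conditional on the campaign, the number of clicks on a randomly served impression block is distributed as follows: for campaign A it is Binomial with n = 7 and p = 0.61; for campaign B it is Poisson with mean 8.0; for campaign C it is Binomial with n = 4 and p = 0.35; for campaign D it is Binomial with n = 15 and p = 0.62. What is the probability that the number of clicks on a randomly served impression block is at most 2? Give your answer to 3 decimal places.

0.182

Conditional on each campaign, P(X ≤ 2): A: 0.0868994; B: 0.013754; C: 0.873519; D: 0.000151718.
By total probability, P(X ≤ 2) = 0.23·0.0868994 + 0.31·0.013754 + 0.18·0.873519 + 0.28·0.000151718 = 0.181526.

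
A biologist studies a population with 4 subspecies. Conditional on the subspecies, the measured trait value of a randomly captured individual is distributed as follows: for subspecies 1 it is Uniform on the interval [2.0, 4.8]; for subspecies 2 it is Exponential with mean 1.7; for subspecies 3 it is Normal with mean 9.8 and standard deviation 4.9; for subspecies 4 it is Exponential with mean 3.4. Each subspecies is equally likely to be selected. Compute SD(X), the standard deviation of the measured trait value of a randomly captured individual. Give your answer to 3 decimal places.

4.400

Per component, 1: μ=3.4, E[X²]=12.2133; 2: μ=1.7, E[X²]=5.78; 3: μ=9.8, E[X²]=120.05; 4: μ=3.4, E[X²]=23.12.
E[X] = 0.25·3.4 + 0.25·1.7 + 0.25·9.8 + 0.25·3.4 = 4.575.
E[X²] = 0.25·12.2133 + 0.25·5.78 + 0.25·120.05 + 0.25·23.12 = 40.2908.
Var(X) = E[X²] − (E[X])² = 40.2908 − 20.9306 = 19.3602.
SD(X) = √19.3602 = 4.40002.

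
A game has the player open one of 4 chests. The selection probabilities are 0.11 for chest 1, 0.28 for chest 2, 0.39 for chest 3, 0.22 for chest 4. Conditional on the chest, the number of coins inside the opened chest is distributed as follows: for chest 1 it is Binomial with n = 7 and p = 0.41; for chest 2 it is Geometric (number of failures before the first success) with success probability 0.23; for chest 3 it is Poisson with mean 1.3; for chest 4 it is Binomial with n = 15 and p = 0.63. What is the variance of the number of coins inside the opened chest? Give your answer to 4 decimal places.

15.1494

Per component, 1: μ=2.87, E[X²]=9.9302; 2: μ=3.34783, E[X²]=25.7637; 3: μ=1.3, E[X²]=2.99; 4: μ=9.45, E[X²]=92.799.
E[X] = 0.11·2.87 + 0.28·3.34783 + 0.39·1.3 + 0.22·9.45 = 3.83909.
E[X²] = 0.11·9.9302 + 0.28·25.7637 + 0.39·2.99 + 0.22·92.799 = 29.888.
Var(X) = E[X²] − (E[X])² = 29.888 − 14.7386 = 15.1494.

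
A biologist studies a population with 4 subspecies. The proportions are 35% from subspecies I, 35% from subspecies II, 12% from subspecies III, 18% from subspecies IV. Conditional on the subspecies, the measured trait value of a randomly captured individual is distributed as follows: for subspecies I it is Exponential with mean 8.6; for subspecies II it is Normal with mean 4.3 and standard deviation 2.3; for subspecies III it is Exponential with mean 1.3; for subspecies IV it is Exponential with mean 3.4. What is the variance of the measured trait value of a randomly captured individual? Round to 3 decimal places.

36.752

Per component, I: μ=8.6, E[X²]=147.92; II: μ=4.3, E[X²]=23.78; III: μ=1.3, E[X²]=3.38; IV: μ=3.4, E[X²]=23.12.
E[X] = 0.35·8.6 + 0.35·4.3 + 0.12·1.3 + 0.18·3.4 = 5.283.
E[X²] = 0.35·147.92 + 0.35·23.78 + 0.12·3.38 + 0.18·23.12 = 64.6622.
Var(X) = E[X²] − (E[X])² = 64.6622 − 27.9101 = 36.7521.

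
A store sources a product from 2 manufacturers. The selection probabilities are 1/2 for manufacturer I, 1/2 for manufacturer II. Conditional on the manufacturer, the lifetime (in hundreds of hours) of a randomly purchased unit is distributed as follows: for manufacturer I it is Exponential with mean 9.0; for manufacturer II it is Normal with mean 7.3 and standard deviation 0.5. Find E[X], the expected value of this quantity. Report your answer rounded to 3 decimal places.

Component means — I: 9; II: 7.3.
E[X] = 0.5·9 + 0.5·7.3 = 8.15.

8.150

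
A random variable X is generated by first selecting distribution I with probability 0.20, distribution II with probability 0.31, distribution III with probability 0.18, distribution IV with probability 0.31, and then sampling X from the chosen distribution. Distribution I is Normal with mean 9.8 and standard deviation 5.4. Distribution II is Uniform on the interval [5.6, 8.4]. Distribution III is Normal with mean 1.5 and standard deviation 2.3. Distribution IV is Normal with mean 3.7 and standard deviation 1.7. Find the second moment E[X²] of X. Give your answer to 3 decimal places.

46.930

For each component E[X²] = Var + (mean)², giving I: 125.2; II: 49.6533; III: 7.54; IV: 16.58.
Overall E[X²] = 0.2·125.2 + 0.31·49.6533 + 0.18·7.54 + 0.31·16.58 = 46.9295.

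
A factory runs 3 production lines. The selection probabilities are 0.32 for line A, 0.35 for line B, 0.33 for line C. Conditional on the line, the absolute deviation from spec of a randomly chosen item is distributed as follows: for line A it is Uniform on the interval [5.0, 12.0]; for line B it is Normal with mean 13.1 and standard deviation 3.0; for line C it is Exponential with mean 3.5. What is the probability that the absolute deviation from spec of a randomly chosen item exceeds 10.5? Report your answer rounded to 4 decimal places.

Conditional on each line, P(X > 10.5): A: 0.214286; B: 0.806938; C: 0.0497871.
By total probability, P(X > 10.5) = 0.32·0.214286 + 0.35·0.806938 + 0.33·0.0497871 = 0.367429.

0.3674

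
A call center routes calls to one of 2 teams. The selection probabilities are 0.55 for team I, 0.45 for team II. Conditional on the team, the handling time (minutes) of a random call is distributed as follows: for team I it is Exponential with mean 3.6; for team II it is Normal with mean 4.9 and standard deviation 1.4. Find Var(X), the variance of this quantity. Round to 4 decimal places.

8.4283

Per component, I: μ=3.6, E[X²]=25.92; II: μ=4.9, E[X²]=25.97.
E[X] = 0.55·3.6 + 0.45·4.9 = 4.185.
E[X²] = 0.55·25.92 + 0.45·25.97 = 25.9425.
Var(X) = E[X²] − (E[X])² = 25.9425 − 17.5142 = 8.42827.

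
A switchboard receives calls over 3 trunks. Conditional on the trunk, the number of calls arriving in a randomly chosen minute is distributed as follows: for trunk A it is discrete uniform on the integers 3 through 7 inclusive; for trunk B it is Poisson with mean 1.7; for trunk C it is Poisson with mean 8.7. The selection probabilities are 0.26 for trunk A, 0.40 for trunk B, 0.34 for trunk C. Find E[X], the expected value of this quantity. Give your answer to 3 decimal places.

4.938

Component means — A: 5; B: 1.7; C: 8.7.
E[X] = 0.26·5 + 0.4·1.7 + 0.34·8.7 = 4.938.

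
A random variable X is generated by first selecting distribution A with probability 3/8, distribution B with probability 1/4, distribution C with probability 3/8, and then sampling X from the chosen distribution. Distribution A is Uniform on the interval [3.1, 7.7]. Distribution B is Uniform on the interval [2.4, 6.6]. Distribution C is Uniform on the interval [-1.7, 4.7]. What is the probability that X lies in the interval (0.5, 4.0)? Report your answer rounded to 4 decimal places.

Conditional on each component, P(0.5 < X < 4.0): A: 0.195652; B: 0.380952; C: 0.546875.
By total probability, P(0.5 < X < 4.0) = 0.375·0.195652 + 0.25·0.380952 + 0.375·0.546875 = 0.373686.

0.3737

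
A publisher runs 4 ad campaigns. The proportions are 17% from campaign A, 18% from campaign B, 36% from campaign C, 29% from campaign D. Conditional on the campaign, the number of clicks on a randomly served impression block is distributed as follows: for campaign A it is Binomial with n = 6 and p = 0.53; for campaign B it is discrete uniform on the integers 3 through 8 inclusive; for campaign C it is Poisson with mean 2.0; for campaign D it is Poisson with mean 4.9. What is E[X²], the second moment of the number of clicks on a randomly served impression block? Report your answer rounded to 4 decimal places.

For each component E[X²] = Var + (mean)², giving A: 11.607; B: 33.1667; C: 6; D: 28.91.
Overall E[X²] = 0.17·11.607 + 0.18·33.1667 + 0.36·6 + 0.29·28.91 = 18.4871.

18.4871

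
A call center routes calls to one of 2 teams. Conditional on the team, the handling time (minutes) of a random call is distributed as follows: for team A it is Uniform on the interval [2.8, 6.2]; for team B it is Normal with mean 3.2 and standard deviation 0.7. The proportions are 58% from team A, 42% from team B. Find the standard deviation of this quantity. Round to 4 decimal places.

1.0845

Per component, A: μ=4.5, E[X²]=21.2133; B: μ=3.2, E[X²]=10.73.
E[X] = 0.58·4.5 + 0.42·3.2 = 3.954.
E[X²] = 0.58·21.2133 + 0.42·10.73 = 16.8103.
Var(X) = E[X²] − (E[X])² = 16.8103 − 15.6341 = 1.17622.
SD(X) = √1.17622 = 1.08454.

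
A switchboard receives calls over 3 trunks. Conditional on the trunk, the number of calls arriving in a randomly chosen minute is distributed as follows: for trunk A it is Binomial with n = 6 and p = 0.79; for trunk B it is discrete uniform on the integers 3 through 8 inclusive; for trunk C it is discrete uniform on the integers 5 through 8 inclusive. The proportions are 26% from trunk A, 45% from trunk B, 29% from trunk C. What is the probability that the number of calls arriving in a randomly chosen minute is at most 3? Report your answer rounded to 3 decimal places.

Conditional on each trunk, P(X ≤ 3): A: 0.111549; B: 0.166667; C: 0.
By total probability, P(X ≤ 3) = 0.26·0.111549 + 0.45·0.166667 + 0.29·0 = 0.104003.

0.104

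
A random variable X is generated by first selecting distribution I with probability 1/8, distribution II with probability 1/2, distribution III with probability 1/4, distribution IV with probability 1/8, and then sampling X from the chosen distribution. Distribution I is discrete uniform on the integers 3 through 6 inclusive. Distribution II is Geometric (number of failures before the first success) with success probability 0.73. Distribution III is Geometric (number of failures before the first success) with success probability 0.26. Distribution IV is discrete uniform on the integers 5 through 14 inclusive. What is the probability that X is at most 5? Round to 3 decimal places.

0.815

Conditional on each component, P(X ≤ 5): I: 0.75; II: 0.999613; III: 0.835794; IV: 0.1.
By total probability, P(X ≤ 5) = 0.125·0.75 + 0.5·0.999613 + 0.25·0.835794 + 0.125·0.1 = 0.815005.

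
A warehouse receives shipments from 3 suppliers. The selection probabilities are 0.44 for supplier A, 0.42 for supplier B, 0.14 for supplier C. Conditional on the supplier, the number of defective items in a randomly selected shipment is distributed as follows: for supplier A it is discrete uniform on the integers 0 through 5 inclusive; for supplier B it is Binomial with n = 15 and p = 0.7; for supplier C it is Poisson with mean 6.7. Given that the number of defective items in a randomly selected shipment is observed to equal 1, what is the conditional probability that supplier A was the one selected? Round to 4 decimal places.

Likelihoods P(X=1 | ·): A: 0.166667; B: 5.02212e-07; C: 0.00824711.
Posterior ∝ prior × likelihood. Numerator for A: 0.44·0.166667 = 0.0733333.
Normalizing constant: 0.44·0.166667 + 0.42·5.02212e-07 + 0.14·0.00824711 = 0.0744881.
P(A | observation) = 0.0733333 / 0.0744881 = 0.984497.

0.9845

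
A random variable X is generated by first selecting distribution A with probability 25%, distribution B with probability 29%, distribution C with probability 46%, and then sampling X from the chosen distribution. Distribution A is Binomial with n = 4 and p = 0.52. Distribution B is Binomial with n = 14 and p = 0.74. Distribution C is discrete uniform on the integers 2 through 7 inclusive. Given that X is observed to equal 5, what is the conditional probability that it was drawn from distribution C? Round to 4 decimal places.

0.9910

Likelihoods P(X=5 | ·): A: 0; B: 0.00241203; C: 0.166667.
Posterior ∝ prior × likelihood. Numerator for C: 0.46·0.166667 = 0.0766667.
Normalizing constant: 0.25·0 + 0.29·0.00241203 + 0.46·0.166667 = 0.0773662.
P(C | observation) = 0.0766667 / 0.0773662 = 0.990959.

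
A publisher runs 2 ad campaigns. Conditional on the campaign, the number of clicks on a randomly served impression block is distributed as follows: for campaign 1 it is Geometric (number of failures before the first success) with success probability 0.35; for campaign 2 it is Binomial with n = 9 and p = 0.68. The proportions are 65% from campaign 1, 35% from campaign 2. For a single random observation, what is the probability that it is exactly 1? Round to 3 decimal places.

Conditional on each campaign, P(X = 1): 1: 0.2275; 2: 0.000672901.
By total probability, P(X = 1) = 0.65·0.2275 + 0.35·0.000672901 = 0.148111.

0.148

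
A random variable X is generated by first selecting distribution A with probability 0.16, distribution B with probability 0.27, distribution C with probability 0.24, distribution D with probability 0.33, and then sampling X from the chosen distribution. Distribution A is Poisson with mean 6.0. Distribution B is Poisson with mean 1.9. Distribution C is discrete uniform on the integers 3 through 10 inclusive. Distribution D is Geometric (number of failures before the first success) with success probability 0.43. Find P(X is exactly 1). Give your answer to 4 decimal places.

Conditional on each component, P(X = 1): A: 0.0148725; B: 0.28418; C: 0; D: 0.2451.
By total probability, P(X = 1) = 0.16·0.0148725 + 0.27·0.28418 + 0.24·0 + 0.33·0.2451 = 0.159991.

0.1600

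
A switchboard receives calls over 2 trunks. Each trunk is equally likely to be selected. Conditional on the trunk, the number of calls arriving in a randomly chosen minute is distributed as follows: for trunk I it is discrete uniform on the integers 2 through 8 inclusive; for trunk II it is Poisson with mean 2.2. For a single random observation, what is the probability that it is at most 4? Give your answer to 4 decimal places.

0.6780

Conditional on each trunk, P(X ≤ 4): I: 0.428571; II: 0.927504.
By total probability, P(X ≤ 4) = 0.5·0.428571 + 0.5·0.927504 = 0.678038.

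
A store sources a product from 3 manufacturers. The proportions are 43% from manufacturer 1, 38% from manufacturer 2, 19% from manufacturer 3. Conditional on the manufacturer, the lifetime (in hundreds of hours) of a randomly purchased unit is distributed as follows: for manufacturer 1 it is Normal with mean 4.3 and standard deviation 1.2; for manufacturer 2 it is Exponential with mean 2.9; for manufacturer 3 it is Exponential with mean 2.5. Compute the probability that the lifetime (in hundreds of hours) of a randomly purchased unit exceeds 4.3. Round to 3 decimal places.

0.335

Conditional on each manufacturer, P(X > 4.3): 1: 0.5; 2: 0.227011; 3: 0.179066.
By total probability, P(X > 4.3) = 0.43·0.5 + 0.38·0.227011 + 0.19·0.179066 = 0.335287.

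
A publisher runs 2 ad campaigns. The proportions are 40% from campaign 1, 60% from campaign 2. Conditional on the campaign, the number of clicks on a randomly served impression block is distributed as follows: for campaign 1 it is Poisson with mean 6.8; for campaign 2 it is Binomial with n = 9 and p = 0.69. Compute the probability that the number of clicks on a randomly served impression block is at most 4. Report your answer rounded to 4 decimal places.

Conditional on each campaign, P(X ≤ 4): 1: 0.192031; 2: 0.111529.
By total probability, P(X ≤ 4) = 0.4·0.192031 + 0.6·0.111529 = 0.143729.

0.1437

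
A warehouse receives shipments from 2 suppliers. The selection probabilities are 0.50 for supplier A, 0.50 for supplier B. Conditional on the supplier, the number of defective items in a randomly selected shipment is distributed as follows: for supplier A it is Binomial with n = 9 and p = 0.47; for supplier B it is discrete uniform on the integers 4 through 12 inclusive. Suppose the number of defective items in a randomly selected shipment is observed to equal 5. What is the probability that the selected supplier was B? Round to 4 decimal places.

Likelihoods P(X=5 | ·): A: 0.228015; B: 0.111111.
Posterior ∝ prior × likelihood. Numerator for B: 0.5·0.111111 = 0.0555556.
Normalizing constant: 0.5·0.228015 + 0.5·0.111111 = 0.169563.
P(B | observation) = 0.0555556 / 0.169563 = 0.32764.

0.3276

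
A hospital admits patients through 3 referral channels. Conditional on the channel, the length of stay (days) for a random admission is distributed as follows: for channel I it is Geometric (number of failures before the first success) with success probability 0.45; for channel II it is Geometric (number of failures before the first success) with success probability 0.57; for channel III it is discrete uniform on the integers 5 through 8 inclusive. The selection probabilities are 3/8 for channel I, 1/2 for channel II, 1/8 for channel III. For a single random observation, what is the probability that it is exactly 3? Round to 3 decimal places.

0.051

Conditional on each channel, P(X = 3): I: 0.0748688; II: 0.045319; III: 0.
By total probability, P(X = 3) = 0.375·0.0748688 + 0.5·0.045319 + 0.125·0 = 0.0507353.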